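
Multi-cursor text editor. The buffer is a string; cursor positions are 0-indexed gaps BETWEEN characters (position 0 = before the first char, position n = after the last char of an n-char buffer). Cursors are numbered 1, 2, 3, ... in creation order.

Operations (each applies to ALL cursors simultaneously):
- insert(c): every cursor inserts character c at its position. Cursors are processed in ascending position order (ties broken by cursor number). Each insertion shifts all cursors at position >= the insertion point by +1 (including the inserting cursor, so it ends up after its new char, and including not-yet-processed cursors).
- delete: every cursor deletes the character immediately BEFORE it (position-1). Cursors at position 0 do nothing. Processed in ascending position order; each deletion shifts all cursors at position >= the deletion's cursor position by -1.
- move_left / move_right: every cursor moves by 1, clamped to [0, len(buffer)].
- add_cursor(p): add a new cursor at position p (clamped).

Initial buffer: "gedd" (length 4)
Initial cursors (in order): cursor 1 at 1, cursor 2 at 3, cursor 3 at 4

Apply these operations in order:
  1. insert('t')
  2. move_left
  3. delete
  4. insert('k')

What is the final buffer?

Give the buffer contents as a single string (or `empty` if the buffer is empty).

After op 1 (insert('t')): buffer="gtedtdt" (len 7), cursors c1@2 c2@5 c3@7, authorship .1..2.3
After op 2 (move_left): buffer="gtedtdt" (len 7), cursors c1@1 c2@4 c3@6, authorship .1..2.3
After op 3 (delete): buffer="tett" (len 4), cursors c1@0 c2@2 c3@3, authorship 1.23
After op 4 (insert('k')): buffer="ktektkt" (len 7), cursors c1@1 c2@4 c3@6, authorship 11.2233

Answer: ktektkt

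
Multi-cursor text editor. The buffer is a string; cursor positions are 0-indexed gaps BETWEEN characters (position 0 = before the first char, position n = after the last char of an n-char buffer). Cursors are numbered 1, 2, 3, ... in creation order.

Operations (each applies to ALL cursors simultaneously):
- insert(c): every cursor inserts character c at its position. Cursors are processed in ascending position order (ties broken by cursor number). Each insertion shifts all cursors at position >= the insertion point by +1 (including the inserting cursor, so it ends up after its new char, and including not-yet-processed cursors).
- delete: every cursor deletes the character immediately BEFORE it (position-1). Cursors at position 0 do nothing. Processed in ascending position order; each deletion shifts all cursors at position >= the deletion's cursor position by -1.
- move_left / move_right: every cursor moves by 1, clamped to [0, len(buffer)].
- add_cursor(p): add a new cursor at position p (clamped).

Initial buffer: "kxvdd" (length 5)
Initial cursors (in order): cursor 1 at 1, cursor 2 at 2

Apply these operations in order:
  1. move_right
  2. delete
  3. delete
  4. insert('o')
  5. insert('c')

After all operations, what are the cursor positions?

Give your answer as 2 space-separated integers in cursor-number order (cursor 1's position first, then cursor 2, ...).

After op 1 (move_right): buffer="kxvdd" (len 5), cursors c1@2 c2@3, authorship .....
After op 2 (delete): buffer="kdd" (len 3), cursors c1@1 c2@1, authorship ...
After op 3 (delete): buffer="dd" (len 2), cursors c1@0 c2@0, authorship ..
After op 4 (insert('o')): buffer="oodd" (len 4), cursors c1@2 c2@2, authorship 12..
After op 5 (insert('c')): buffer="ooccdd" (len 6), cursors c1@4 c2@4, authorship 1212..

Answer: 4 4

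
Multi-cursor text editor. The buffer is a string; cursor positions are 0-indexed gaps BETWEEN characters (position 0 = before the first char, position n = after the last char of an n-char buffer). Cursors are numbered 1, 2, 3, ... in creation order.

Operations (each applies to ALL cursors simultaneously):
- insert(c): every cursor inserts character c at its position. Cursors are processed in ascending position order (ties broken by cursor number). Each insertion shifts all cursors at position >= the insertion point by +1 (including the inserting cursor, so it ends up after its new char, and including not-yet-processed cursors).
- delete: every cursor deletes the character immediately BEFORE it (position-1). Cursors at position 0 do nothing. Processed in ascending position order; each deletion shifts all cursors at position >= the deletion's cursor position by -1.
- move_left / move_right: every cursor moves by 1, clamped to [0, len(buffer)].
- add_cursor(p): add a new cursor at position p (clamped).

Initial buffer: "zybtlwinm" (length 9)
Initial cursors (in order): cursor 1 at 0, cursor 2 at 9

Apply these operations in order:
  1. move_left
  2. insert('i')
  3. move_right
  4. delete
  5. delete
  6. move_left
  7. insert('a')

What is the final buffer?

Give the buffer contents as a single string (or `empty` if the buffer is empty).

Answer: aybtlwian

Derivation:
After op 1 (move_left): buffer="zybtlwinm" (len 9), cursors c1@0 c2@8, authorship .........
After op 2 (insert('i')): buffer="izybtlwinim" (len 11), cursors c1@1 c2@10, authorship 1........2.
After op 3 (move_right): buffer="izybtlwinim" (len 11), cursors c1@2 c2@11, authorship 1........2.
After op 4 (delete): buffer="iybtlwini" (len 9), cursors c1@1 c2@9, authorship 1.......2
After op 5 (delete): buffer="ybtlwin" (len 7), cursors c1@0 c2@7, authorship .......
After op 6 (move_left): buffer="ybtlwin" (len 7), cursors c1@0 c2@6, authorship .......
After op 7 (insert('a')): buffer="aybtlwian" (len 9), cursors c1@1 c2@8, authorship 1......2.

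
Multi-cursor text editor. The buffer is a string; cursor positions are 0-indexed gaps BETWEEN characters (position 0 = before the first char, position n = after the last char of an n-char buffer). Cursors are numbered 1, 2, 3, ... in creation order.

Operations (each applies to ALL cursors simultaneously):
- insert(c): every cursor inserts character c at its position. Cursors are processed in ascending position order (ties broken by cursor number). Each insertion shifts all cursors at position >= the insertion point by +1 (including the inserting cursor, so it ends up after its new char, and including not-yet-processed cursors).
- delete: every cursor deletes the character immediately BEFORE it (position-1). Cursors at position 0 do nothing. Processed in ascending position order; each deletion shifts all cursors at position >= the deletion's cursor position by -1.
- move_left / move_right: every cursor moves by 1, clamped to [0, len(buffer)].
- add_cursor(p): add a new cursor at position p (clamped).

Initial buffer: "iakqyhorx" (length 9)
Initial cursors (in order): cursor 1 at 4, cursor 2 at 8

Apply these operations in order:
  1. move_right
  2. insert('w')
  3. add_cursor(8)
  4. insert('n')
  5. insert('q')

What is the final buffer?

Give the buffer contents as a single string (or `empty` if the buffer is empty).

After op 1 (move_right): buffer="iakqyhorx" (len 9), cursors c1@5 c2@9, authorship .........
After op 2 (insert('w')): buffer="iakqywhorxw" (len 11), cursors c1@6 c2@11, authorship .....1....2
After op 3 (add_cursor(8)): buffer="iakqywhorxw" (len 11), cursors c1@6 c3@8 c2@11, authorship .....1....2
After op 4 (insert('n')): buffer="iakqywnhonrxwn" (len 14), cursors c1@7 c3@10 c2@14, authorship .....11..3..22
After op 5 (insert('q')): buffer="iakqywnqhonqrxwnq" (len 17), cursors c1@8 c3@12 c2@17, authorship .....111..33..222

Answer: iakqywnqhonqrxwnq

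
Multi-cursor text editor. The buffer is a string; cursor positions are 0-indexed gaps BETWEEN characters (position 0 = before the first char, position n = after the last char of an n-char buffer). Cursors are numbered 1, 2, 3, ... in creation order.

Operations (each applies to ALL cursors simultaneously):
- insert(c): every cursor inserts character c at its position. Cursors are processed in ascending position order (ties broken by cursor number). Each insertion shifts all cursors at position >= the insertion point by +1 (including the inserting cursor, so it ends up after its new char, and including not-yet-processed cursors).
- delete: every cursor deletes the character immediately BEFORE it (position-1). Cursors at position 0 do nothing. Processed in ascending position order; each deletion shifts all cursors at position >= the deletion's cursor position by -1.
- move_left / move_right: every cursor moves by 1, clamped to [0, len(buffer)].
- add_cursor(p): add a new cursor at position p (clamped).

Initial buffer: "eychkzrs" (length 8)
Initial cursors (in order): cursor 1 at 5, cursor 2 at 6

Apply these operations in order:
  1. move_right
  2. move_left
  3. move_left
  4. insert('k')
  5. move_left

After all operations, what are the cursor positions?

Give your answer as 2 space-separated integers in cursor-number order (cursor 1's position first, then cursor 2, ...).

Answer: 4 6

Derivation:
After op 1 (move_right): buffer="eychkzrs" (len 8), cursors c1@6 c2@7, authorship ........
After op 2 (move_left): buffer="eychkzrs" (len 8), cursors c1@5 c2@6, authorship ........
After op 3 (move_left): buffer="eychkzrs" (len 8), cursors c1@4 c2@5, authorship ........
After op 4 (insert('k')): buffer="eychkkkzrs" (len 10), cursors c1@5 c2@7, authorship ....1.2...
After op 5 (move_left): buffer="eychkkkzrs" (len 10), cursors c1@4 c2@6, authorship ....1.2...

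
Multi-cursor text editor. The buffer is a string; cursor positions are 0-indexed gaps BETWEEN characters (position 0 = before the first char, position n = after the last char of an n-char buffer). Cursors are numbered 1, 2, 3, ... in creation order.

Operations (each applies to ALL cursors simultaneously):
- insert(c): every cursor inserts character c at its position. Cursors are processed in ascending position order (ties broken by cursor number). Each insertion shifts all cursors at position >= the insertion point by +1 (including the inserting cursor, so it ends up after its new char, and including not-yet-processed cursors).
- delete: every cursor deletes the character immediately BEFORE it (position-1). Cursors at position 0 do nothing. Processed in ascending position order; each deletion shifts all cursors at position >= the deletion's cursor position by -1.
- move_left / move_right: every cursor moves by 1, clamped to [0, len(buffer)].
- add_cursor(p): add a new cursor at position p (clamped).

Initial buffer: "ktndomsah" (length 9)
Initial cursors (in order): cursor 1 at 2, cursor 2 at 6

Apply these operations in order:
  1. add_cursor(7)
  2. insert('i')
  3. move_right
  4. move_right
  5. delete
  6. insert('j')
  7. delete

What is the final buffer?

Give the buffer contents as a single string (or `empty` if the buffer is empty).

Answer: ktinomisa

Derivation:
After op 1 (add_cursor(7)): buffer="ktndomsah" (len 9), cursors c1@2 c2@6 c3@7, authorship .........
After op 2 (insert('i')): buffer="ktindomisiah" (len 12), cursors c1@3 c2@8 c3@10, authorship ..1....2.3..
After op 3 (move_right): buffer="ktindomisiah" (len 12), cursors c1@4 c2@9 c3@11, authorship ..1....2.3..
After op 4 (move_right): buffer="ktindomisiah" (len 12), cursors c1@5 c2@10 c3@12, authorship ..1....2.3..
After op 5 (delete): buffer="ktinomisa" (len 9), cursors c1@4 c2@8 c3@9, authorship ..1...2..
After op 6 (insert('j')): buffer="ktinjomisjaj" (len 12), cursors c1@5 c2@10 c3@12, authorship ..1.1..2.2.3
After op 7 (delete): buffer="ktinomisa" (len 9), cursors c1@4 c2@8 c3@9, authorship ..1...2..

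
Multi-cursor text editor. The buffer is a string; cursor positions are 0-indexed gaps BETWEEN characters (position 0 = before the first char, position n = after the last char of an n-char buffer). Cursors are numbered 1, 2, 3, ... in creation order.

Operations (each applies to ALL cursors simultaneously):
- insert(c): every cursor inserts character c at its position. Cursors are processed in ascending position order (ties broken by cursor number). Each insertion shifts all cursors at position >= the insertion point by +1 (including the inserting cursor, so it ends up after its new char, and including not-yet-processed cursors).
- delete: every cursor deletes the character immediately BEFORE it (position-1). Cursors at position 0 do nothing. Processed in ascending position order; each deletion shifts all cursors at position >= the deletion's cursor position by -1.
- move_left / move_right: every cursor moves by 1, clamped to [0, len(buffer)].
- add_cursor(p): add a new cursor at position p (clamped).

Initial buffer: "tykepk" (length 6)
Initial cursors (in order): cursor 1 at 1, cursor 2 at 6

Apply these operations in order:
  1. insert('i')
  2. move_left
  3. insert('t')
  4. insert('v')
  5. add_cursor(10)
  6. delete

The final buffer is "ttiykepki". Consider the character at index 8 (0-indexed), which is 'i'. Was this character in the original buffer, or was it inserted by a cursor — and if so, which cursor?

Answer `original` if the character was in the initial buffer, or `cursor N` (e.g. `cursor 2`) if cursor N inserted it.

After op 1 (insert('i')): buffer="tiykepki" (len 8), cursors c1@2 c2@8, authorship .1.....2
After op 2 (move_left): buffer="tiykepki" (len 8), cursors c1@1 c2@7, authorship .1.....2
After op 3 (insert('t')): buffer="ttiykepkti" (len 10), cursors c1@2 c2@9, authorship .11.....22
After op 4 (insert('v')): buffer="ttviykepktvi" (len 12), cursors c1@3 c2@11, authorship .111.....222
After op 5 (add_cursor(10)): buffer="ttviykepktvi" (len 12), cursors c1@3 c3@10 c2@11, authorship .111.....222
After op 6 (delete): buffer="ttiykepki" (len 9), cursors c1@2 c2@8 c3@8, authorship .11.....2
Authorship (.=original, N=cursor N): . 1 1 . . . . . 2
Index 8: author = 2

Answer: cursor 2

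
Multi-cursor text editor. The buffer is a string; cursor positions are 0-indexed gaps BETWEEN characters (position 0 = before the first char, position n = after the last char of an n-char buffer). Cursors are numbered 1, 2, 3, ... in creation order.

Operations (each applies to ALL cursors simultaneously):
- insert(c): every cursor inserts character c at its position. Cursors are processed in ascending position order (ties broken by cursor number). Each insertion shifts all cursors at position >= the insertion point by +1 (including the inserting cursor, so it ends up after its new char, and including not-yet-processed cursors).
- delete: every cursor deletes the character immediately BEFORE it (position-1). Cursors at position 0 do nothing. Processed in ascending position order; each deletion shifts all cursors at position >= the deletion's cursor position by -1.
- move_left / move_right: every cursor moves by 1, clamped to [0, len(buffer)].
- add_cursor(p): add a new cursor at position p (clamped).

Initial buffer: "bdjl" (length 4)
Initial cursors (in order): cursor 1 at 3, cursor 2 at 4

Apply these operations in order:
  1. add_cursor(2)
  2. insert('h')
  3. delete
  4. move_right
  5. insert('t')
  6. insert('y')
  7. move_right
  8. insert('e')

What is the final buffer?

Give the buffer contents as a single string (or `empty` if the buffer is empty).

Answer: bdjtylettyyee

Derivation:
After op 1 (add_cursor(2)): buffer="bdjl" (len 4), cursors c3@2 c1@3 c2@4, authorship ....
After op 2 (insert('h')): buffer="bdhjhlh" (len 7), cursors c3@3 c1@5 c2@7, authorship ..3.1.2
After op 3 (delete): buffer="bdjl" (len 4), cursors c3@2 c1@3 c2@4, authorship ....
After op 4 (move_right): buffer="bdjl" (len 4), cursors c3@3 c1@4 c2@4, authorship ....
After op 5 (insert('t')): buffer="bdjtltt" (len 7), cursors c3@4 c1@7 c2@7, authorship ...3.12
After op 6 (insert('y')): buffer="bdjtylttyy" (len 10), cursors c3@5 c1@10 c2@10, authorship ...33.1212
After op 7 (move_right): buffer="bdjtylttyy" (len 10), cursors c3@6 c1@10 c2@10, authorship ...33.1212
After op 8 (insert('e')): buffer="bdjtylettyyee" (len 13), cursors c3@7 c1@13 c2@13, authorship ...33.3121212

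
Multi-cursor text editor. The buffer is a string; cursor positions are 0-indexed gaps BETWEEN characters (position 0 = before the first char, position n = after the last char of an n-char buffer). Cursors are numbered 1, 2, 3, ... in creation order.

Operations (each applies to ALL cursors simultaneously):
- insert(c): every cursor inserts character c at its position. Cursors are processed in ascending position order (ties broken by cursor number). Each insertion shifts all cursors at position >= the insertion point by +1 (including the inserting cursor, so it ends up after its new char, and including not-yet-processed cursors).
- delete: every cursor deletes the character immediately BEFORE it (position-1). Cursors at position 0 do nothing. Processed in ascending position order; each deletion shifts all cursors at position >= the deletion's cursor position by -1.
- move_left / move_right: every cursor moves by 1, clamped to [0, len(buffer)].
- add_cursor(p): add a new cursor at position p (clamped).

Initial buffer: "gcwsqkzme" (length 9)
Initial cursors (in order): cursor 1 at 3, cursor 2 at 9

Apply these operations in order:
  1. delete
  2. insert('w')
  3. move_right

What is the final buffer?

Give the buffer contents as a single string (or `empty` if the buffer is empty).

After op 1 (delete): buffer="gcsqkzm" (len 7), cursors c1@2 c2@7, authorship .......
After op 2 (insert('w')): buffer="gcwsqkzmw" (len 9), cursors c1@3 c2@9, authorship ..1.....2
After op 3 (move_right): buffer="gcwsqkzmw" (len 9), cursors c1@4 c2@9, authorship ..1.....2

Answer: gcwsqkzmw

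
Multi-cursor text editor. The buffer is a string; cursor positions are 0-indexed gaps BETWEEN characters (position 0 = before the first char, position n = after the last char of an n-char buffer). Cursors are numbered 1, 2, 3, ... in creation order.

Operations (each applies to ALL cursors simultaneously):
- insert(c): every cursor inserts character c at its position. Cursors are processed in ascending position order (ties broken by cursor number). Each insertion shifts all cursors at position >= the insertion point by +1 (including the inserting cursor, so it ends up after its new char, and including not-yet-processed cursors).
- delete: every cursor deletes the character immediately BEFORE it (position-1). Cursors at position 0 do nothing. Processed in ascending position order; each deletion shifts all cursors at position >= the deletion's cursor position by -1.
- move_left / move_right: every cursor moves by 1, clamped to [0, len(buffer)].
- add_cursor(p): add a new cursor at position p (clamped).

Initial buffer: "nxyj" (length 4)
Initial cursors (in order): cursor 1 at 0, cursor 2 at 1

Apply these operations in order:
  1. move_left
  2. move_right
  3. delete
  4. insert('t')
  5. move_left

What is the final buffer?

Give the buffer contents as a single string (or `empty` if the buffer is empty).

After op 1 (move_left): buffer="nxyj" (len 4), cursors c1@0 c2@0, authorship ....
After op 2 (move_right): buffer="nxyj" (len 4), cursors c1@1 c2@1, authorship ....
After op 3 (delete): buffer="xyj" (len 3), cursors c1@0 c2@0, authorship ...
After op 4 (insert('t')): buffer="ttxyj" (len 5), cursors c1@2 c2@2, authorship 12...
After op 5 (move_left): buffer="ttxyj" (len 5), cursors c1@1 c2@1, authorship 12...

Answer: ttxyj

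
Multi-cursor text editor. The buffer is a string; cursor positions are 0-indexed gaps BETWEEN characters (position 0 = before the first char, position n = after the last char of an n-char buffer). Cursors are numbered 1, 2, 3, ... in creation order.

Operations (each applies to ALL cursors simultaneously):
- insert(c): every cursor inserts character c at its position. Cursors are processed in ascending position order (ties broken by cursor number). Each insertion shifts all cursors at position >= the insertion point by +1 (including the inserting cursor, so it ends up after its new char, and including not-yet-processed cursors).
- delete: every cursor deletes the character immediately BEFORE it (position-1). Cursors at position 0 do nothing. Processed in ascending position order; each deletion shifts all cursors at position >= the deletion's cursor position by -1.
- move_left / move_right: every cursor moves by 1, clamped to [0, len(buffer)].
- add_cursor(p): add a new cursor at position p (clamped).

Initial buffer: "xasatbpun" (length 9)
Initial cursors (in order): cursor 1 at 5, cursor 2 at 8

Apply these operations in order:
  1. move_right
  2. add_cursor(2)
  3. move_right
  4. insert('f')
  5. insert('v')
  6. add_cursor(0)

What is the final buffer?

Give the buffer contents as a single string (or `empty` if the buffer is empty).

After op 1 (move_right): buffer="xasatbpun" (len 9), cursors c1@6 c2@9, authorship .........
After op 2 (add_cursor(2)): buffer="xasatbpun" (len 9), cursors c3@2 c1@6 c2@9, authorship .........
After op 3 (move_right): buffer="xasatbpun" (len 9), cursors c3@3 c1@7 c2@9, authorship .........
After op 4 (insert('f')): buffer="xasfatbpfunf" (len 12), cursors c3@4 c1@9 c2@12, authorship ...3....1..2
After op 5 (insert('v')): buffer="xasfvatbpfvunfv" (len 15), cursors c3@5 c1@11 c2@15, authorship ...33....11..22
After op 6 (add_cursor(0)): buffer="xasfvatbpfvunfv" (len 15), cursors c4@0 c3@5 c1@11 c2@15, authorship ...33....11..22

Answer: xasfvatbpfvunfv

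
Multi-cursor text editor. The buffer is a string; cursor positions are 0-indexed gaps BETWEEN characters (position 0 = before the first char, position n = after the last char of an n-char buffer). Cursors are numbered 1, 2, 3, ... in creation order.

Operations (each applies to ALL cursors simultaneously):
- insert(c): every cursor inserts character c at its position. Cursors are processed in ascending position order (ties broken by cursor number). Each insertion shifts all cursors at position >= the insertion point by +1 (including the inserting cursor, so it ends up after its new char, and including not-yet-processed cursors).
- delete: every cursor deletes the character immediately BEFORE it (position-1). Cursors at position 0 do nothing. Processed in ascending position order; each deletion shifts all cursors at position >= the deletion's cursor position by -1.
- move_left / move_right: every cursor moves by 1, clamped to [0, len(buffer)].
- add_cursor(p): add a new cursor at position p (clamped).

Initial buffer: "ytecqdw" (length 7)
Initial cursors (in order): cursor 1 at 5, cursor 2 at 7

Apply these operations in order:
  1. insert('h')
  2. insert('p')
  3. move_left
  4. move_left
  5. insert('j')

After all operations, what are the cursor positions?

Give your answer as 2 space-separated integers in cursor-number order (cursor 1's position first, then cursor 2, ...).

Answer: 6 11

Derivation:
After op 1 (insert('h')): buffer="ytecqhdwh" (len 9), cursors c1@6 c2@9, authorship .....1..2
After op 2 (insert('p')): buffer="ytecqhpdwhp" (len 11), cursors c1@7 c2@11, authorship .....11..22
After op 3 (move_left): buffer="ytecqhpdwhp" (len 11), cursors c1@6 c2@10, authorship .....11..22
After op 4 (move_left): buffer="ytecqhpdwhp" (len 11), cursors c1@5 c2@9, authorship .....11..22
After op 5 (insert('j')): buffer="ytecqjhpdwjhp" (len 13), cursors c1@6 c2@11, authorship .....111..222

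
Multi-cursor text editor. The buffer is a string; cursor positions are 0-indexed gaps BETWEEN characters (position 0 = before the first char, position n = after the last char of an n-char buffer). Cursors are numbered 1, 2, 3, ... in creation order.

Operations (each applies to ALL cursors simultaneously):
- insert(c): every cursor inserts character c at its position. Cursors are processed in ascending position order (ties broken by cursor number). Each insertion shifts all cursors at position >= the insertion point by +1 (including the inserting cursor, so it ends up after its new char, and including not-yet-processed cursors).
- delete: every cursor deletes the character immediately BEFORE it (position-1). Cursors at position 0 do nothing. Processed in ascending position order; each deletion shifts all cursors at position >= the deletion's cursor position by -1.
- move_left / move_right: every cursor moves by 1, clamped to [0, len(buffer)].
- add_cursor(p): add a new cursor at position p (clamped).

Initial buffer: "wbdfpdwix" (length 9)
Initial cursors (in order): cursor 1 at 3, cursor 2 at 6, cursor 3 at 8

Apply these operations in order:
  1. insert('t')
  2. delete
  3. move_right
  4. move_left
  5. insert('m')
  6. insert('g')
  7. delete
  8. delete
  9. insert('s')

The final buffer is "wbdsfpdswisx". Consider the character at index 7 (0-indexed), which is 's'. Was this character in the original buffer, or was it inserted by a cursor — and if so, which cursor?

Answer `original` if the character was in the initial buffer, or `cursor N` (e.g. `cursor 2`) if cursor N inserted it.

After op 1 (insert('t')): buffer="wbdtfpdtwitx" (len 12), cursors c1@4 c2@8 c3@11, authorship ...1...2..3.
After op 2 (delete): buffer="wbdfpdwix" (len 9), cursors c1@3 c2@6 c3@8, authorship .........
After op 3 (move_right): buffer="wbdfpdwix" (len 9), cursors c1@4 c2@7 c3@9, authorship .........
After op 4 (move_left): buffer="wbdfpdwix" (len 9), cursors c1@3 c2@6 c3@8, authorship .........
After op 5 (insert('m')): buffer="wbdmfpdmwimx" (len 12), cursors c1@4 c2@8 c3@11, authorship ...1...2..3.
After op 6 (insert('g')): buffer="wbdmgfpdmgwimgx" (len 15), cursors c1@5 c2@10 c3@14, authorship ...11...22..33.
After op 7 (delete): buffer="wbdmfpdmwimx" (len 12), cursors c1@4 c2@8 c3@11, authorship ...1...2..3.
After op 8 (delete): buffer="wbdfpdwix" (len 9), cursors c1@3 c2@6 c3@8, authorship .........
After op 9 (insert('s')): buffer="wbdsfpdswisx" (len 12), cursors c1@4 c2@8 c3@11, authorship ...1...2..3.
Authorship (.=original, N=cursor N): . . . 1 . . . 2 . . 3 .
Index 7: author = 2

Answer: cursor 2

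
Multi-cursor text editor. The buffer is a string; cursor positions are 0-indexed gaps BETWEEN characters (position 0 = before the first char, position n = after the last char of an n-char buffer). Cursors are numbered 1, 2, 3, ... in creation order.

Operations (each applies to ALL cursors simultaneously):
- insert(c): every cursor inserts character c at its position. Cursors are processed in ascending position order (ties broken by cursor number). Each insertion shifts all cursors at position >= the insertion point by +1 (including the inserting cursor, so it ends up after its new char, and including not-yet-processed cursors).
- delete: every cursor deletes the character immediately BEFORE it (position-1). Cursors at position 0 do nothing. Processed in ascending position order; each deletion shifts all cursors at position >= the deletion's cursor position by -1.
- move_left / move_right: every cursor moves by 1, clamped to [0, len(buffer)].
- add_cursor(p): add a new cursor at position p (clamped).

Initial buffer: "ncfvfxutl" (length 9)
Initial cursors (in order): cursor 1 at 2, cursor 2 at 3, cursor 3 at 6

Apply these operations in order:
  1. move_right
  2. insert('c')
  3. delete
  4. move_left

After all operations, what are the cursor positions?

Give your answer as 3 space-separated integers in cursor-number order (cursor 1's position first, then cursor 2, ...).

Answer: 2 3 6

Derivation:
After op 1 (move_right): buffer="ncfvfxutl" (len 9), cursors c1@3 c2@4 c3@7, authorship .........
After op 2 (insert('c')): buffer="ncfcvcfxuctl" (len 12), cursors c1@4 c2@6 c3@10, authorship ...1.2...3..
After op 3 (delete): buffer="ncfvfxutl" (len 9), cursors c1@3 c2@4 c3@7, authorship .........
After op 4 (move_left): buffer="ncfvfxutl" (len 9), cursors c1@2 c2@3 c3@6, authorship .........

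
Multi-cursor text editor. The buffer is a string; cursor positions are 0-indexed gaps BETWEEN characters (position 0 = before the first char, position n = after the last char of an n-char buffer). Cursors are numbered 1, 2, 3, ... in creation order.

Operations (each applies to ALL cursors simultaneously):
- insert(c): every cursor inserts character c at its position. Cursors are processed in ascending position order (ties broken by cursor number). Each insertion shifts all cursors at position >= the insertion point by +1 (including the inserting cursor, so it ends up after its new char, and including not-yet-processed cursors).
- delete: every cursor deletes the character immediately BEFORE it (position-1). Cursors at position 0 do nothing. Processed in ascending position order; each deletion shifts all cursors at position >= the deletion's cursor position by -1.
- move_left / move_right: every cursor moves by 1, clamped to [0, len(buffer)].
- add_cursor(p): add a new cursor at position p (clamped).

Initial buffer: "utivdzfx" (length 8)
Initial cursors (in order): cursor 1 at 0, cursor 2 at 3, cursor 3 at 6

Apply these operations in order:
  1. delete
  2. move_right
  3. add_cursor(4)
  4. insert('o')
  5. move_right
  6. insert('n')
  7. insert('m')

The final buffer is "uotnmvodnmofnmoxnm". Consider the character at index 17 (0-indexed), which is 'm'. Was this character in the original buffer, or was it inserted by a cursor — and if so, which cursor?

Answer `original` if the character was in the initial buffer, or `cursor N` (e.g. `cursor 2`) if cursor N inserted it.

Answer: cursor 3

Derivation:
After op 1 (delete): buffer="utvdfx" (len 6), cursors c1@0 c2@2 c3@4, authorship ......
After op 2 (move_right): buffer="utvdfx" (len 6), cursors c1@1 c2@3 c3@5, authorship ......
After op 3 (add_cursor(4)): buffer="utvdfx" (len 6), cursors c1@1 c2@3 c4@4 c3@5, authorship ......
After op 4 (insert('o')): buffer="uotvodofox" (len 10), cursors c1@2 c2@5 c4@7 c3@9, authorship .1..2.4.3.
After op 5 (move_right): buffer="uotvodofox" (len 10), cursors c1@3 c2@6 c4@8 c3@10, authorship .1..2.4.3.
After op 6 (insert('n')): buffer="uotnvodnofnoxn" (len 14), cursors c1@4 c2@8 c4@11 c3@14, authorship .1.1.2.24.43.3
After op 7 (insert('m')): buffer="uotnmvodnmofnmoxnm" (len 18), cursors c1@5 c2@10 c4@14 c3@18, authorship .1.11.2.224.443.33
Authorship (.=original, N=cursor N): . 1 . 1 1 . 2 . 2 2 4 . 4 4 3 . 3 3
Index 17: author = 3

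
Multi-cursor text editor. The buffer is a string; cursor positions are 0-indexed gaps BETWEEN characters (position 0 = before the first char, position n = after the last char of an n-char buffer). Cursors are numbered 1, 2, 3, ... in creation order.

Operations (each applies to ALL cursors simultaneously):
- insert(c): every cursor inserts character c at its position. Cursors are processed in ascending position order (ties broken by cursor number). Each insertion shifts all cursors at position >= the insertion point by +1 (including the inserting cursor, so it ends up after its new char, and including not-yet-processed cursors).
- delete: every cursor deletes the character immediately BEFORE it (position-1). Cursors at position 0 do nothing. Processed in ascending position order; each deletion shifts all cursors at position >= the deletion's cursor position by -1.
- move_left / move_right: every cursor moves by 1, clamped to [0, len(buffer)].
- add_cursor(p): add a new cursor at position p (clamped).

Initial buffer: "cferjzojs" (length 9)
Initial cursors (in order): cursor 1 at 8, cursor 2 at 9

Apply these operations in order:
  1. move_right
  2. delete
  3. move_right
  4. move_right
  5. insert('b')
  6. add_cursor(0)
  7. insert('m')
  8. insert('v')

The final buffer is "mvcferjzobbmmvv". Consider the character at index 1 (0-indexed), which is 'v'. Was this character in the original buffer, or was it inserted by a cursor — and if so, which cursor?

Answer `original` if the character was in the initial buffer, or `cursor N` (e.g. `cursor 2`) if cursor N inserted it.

After op 1 (move_right): buffer="cferjzojs" (len 9), cursors c1@9 c2@9, authorship .........
After op 2 (delete): buffer="cferjzo" (len 7), cursors c1@7 c2@7, authorship .......
After op 3 (move_right): buffer="cferjzo" (len 7), cursors c1@7 c2@7, authorship .......
After op 4 (move_right): buffer="cferjzo" (len 7), cursors c1@7 c2@7, authorship .......
After op 5 (insert('b')): buffer="cferjzobb" (len 9), cursors c1@9 c2@9, authorship .......12
After op 6 (add_cursor(0)): buffer="cferjzobb" (len 9), cursors c3@0 c1@9 c2@9, authorship .......12
After op 7 (insert('m')): buffer="mcferjzobbmm" (len 12), cursors c3@1 c1@12 c2@12, authorship 3.......1212
After op 8 (insert('v')): buffer="mvcferjzobbmmvv" (len 15), cursors c3@2 c1@15 c2@15, authorship 33.......121212
Authorship (.=original, N=cursor N): 3 3 . . . . . . . 1 2 1 2 1 2
Index 1: author = 3

Answer: cursor 3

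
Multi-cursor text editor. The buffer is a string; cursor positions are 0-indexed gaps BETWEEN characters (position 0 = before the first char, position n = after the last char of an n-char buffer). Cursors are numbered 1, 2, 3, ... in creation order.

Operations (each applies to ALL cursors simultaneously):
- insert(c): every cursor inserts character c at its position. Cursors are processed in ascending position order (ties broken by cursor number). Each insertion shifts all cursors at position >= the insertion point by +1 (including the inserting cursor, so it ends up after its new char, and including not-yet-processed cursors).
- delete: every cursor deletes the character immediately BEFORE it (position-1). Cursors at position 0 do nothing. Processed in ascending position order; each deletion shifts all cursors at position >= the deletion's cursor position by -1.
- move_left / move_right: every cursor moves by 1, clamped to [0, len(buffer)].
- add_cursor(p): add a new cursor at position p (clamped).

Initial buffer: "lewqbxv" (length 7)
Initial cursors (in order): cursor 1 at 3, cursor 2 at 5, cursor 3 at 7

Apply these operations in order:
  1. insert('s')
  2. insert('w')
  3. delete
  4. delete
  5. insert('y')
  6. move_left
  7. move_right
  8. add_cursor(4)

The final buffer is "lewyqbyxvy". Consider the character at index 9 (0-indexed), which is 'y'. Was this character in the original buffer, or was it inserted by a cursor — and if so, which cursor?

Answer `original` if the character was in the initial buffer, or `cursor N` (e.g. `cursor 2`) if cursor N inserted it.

Answer: cursor 3

Derivation:
After op 1 (insert('s')): buffer="lewsqbsxvs" (len 10), cursors c1@4 c2@7 c3@10, authorship ...1..2..3
After op 2 (insert('w')): buffer="lewswqbswxvsw" (len 13), cursors c1@5 c2@9 c3@13, authorship ...11..22..33
After op 3 (delete): buffer="lewsqbsxvs" (len 10), cursors c1@4 c2@7 c3@10, authorship ...1..2..3
After op 4 (delete): buffer="lewqbxv" (len 7), cursors c1@3 c2@5 c3@7, authorship .......
After op 5 (insert('y')): buffer="lewyqbyxvy" (len 10), cursors c1@4 c2@7 c3@10, authorship ...1..2..3
After op 6 (move_left): buffer="lewyqbyxvy" (len 10), cursors c1@3 c2@6 c3@9, authorship ...1..2..3
After op 7 (move_right): buffer="lewyqbyxvy" (len 10), cursors c1@4 c2@7 c3@10, authorship ...1..2..3
After op 8 (add_cursor(4)): buffer="lewyqbyxvy" (len 10), cursors c1@4 c4@4 c2@7 c3@10, authorship ...1..2..3
Authorship (.=original, N=cursor N): . . . 1 . . 2 . . 3
Index 9: author = 3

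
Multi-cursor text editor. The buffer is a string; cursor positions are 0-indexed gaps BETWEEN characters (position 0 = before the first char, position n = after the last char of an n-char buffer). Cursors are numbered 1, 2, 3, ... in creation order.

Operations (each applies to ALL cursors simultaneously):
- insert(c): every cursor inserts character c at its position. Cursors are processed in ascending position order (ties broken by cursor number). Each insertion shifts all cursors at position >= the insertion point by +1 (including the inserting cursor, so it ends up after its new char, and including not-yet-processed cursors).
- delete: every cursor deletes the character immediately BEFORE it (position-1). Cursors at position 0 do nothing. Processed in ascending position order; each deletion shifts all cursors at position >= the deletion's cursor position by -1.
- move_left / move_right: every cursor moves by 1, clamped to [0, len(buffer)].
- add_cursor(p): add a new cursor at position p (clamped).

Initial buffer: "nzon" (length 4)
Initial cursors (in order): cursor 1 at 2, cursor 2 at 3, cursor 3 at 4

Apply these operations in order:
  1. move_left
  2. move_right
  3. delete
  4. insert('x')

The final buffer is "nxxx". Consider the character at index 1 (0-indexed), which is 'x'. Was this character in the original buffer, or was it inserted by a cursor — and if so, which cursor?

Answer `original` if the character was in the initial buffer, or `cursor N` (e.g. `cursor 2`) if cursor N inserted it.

After op 1 (move_left): buffer="nzon" (len 4), cursors c1@1 c2@2 c3@3, authorship ....
After op 2 (move_right): buffer="nzon" (len 4), cursors c1@2 c2@3 c3@4, authorship ....
After op 3 (delete): buffer="n" (len 1), cursors c1@1 c2@1 c3@1, authorship .
After op 4 (insert('x')): buffer="nxxx" (len 4), cursors c1@4 c2@4 c3@4, authorship .123
Authorship (.=original, N=cursor N): . 1 2 3
Index 1: author = 1

Answer: cursor 1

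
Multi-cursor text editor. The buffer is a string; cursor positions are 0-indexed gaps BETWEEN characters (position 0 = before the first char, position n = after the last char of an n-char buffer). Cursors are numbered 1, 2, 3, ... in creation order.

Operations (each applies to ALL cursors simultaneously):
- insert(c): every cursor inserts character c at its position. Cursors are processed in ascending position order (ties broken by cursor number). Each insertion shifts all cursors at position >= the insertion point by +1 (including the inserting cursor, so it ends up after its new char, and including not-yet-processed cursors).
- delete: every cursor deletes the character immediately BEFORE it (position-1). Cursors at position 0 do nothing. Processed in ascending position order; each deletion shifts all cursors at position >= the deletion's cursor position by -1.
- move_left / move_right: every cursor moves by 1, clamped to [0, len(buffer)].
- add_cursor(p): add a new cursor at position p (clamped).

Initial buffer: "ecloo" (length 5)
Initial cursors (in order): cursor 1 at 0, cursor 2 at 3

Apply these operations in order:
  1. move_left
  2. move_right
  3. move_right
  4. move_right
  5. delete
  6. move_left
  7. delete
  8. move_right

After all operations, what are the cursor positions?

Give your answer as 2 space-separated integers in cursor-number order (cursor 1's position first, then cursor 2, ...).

After op 1 (move_left): buffer="ecloo" (len 5), cursors c1@0 c2@2, authorship .....
After op 2 (move_right): buffer="ecloo" (len 5), cursors c1@1 c2@3, authorship .....
After op 3 (move_right): buffer="ecloo" (len 5), cursors c1@2 c2@4, authorship .....
After op 4 (move_right): buffer="ecloo" (len 5), cursors c1@3 c2@5, authorship .....
After op 5 (delete): buffer="eco" (len 3), cursors c1@2 c2@3, authorship ...
After op 6 (move_left): buffer="eco" (len 3), cursors c1@1 c2@2, authorship ...
After op 7 (delete): buffer="o" (len 1), cursors c1@0 c2@0, authorship .
After op 8 (move_right): buffer="o" (len 1), cursors c1@1 c2@1, authorship .

Answer: 1 1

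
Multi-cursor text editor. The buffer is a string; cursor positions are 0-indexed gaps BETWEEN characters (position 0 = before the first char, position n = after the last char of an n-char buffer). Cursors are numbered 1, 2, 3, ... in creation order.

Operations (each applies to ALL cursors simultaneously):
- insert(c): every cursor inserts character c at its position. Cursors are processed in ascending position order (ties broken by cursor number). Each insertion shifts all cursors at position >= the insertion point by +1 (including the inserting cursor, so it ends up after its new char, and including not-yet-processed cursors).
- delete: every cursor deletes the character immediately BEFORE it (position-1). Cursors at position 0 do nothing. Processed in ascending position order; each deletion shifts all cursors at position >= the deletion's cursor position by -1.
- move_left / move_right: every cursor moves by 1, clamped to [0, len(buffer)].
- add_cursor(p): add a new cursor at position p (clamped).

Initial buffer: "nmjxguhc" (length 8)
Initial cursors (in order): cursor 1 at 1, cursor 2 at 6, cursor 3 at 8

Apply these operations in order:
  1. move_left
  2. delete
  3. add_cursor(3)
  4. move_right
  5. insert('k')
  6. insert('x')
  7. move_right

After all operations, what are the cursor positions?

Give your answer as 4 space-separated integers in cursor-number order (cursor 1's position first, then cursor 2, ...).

Answer: 4 12 14 9

Derivation:
After op 1 (move_left): buffer="nmjxguhc" (len 8), cursors c1@0 c2@5 c3@7, authorship ........
After op 2 (delete): buffer="nmjxuc" (len 6), cursors c1@0 c2@4 c3@5, authorship ......
After op 3 (add_cursor(3)): buffer="nmjxuc" (len 6), cursors c1@0 c4@3 c2@4 c3@5, authorship ......
After op 4 (move_right): buffer="nmjxuc" (len 6), cursors c1@1 c4@4 c2@5 c3@6, authorship ......
After op 5 (insert('k')): buffer="nkmjxkukck" (len 10), cursors c1@2 c4@6 c2@8 c3@10, authorship .1...4.2.3
After op 6 (insert('x')): buffer="nkxmjxkxukxckx" (len 14), cursors c1@3 c4@8 c2@11 c3@14, authorship .11...44.22.33
After op 7 (move_right): buffer="nkxmjxkxukxckx" (len 14), cursors c1@4 c4@9 c2@12 c3@14, authorship .11...44.22.33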